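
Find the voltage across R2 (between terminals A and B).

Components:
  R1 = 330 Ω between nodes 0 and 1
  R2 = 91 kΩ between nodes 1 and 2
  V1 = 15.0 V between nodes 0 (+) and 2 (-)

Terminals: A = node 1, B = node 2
R1 and R2 are in series across V1 (node 0 → node 1 → node 2), and the output A–B is taken across R2, so this is a voltage divider.
Series current: I = V1/(R1 + R2) = 15/(330 + 91000) = 15/91330 = 0.0001642 A
V_R2 = I × R2 = V1 × R2/(R1 + R2) = 15 × 91000/91330 = 14.95 V

Final answer: 14.95 V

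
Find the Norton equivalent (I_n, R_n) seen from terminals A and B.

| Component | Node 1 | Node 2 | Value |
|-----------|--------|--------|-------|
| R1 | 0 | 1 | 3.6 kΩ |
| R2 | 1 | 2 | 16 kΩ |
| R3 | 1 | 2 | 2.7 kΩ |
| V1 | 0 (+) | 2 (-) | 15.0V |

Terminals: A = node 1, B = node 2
Find the Thévenin equivalent first; then I_n = V_th/R_th and R_n = R_th.
Step 1 — V_th is the open-circuit voltage V_A - V_B (nothing connected across the terminals).
Nodal analysis, taking node 2 as the 0 V reference.
Source V1 fixes V_0 = 15 V.
KCL at each unknown node (sum of currents leaving = 0; resistances in Ω):
  Node 1: (V_1 - 15)/3600 + (V_1 - 0)/16000 + (V_1 - 0)/2700 = 0
Collecting terms: 0.0007106 × V_1 = 0.004167  =>  V_1 = 5.863 V
V_th = V_1 - V_2 = 5.863 - 0 = 5.863 V
Step 2 — R_th: zero the source — replace V1 by a short circuit (node 2 merges into node 0) — and find the resistance seen between A (node 1) and B (node 0).
Reduce the network between node 1 (A) and node 0 (B) by series/parallel combination:
  Rp1 = R1 ‖ R2 ‖ R3 (parallel, all between nodes 0 and 1) = 1/(1/3600 + 1/16000 + 1/2700) = 1407 Ω
R_th = 1.407 kΩ
I_n = V_th/R_th = 5.863/1407 = 0.004167 A, and R_n = R_th = 1.407 kΩ

Final answer: I_n = 0.004167 A, R_n = 1.407 kΩ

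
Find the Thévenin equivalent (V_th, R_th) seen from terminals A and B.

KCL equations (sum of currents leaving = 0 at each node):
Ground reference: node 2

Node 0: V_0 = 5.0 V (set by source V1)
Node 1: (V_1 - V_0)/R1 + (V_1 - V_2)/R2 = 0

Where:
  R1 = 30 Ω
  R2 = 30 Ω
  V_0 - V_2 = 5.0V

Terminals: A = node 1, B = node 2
Step 1 — V_th is the open-circuit voltage V_A - V_B (nothing connected across the terminals).
Nodal analysis, taking node 2 as the 0 V reference.
Source V1 fixes V_0 = 5 V.
KCL at each unknown node (sum of currents leaving = 0; resistances in Ω):
  Node 1: (V_1 - 5)/30 + (V_1 - 0)/30 = 0
Collecting terms: 0.06667 × V_1 = 0.1667  =>  V_1 = 2.5 V
V_th = V_1 - V_2 = 2.5 - 0 = 2.5 V
Step 2 — R_th: zero the source — replace V1 by a short circuit (node 2 merges into node 0) — and find the resistance seen between A (node 1) and B (node 0).
Reduce the network between node 1 (A) and node 0 (B) by series/parallel combination:
  Rp1 = R1 ‖ R2 (parallel, both between nodes 0 and 1) = 1/(1/30 + 1/30) = 15 Ω
R_th = 15 Ω

Final answer: V_th = 2.5 V, R_th = 15 Ω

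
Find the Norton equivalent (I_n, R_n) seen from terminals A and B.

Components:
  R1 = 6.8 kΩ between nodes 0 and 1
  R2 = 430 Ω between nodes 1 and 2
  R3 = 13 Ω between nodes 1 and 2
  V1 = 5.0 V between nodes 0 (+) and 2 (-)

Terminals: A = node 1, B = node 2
Find the Thévenin equivalent first; then I_n = V_th/R_th and R_n = R_th.
Step 1 — V_th is the open-circuit voltage V_A - V_B (nothing connected across the terminals).
Nodal analysis, taking node 2 as the 0 V reference.
Source V1 fixes V_0 = 5 V.
KCL at each unknown node (sum of currents leaving = 0; resistances in Ω):
  Node 1: (V_1 - 5)/6800 + (V_1 - 0)/430 + (V_1 - 0)/13 = 0
Collecting terms: 0.0794 × V_1 = 0.0007353  =>  V_1 = 0.009261 V
V_th = V_1 - V_2 = 0.009261 - 0 = 0.009261 V
Step 2 — R_th: zero the source — replace V1 by a short circuit (node 2 merges into node 0) — and find the resistance seen between A (node 1) and B (node 0).
Reduce the network between node 1 (A) and node 0 (B) by series/parallel combination:
  Rp1 = R1 ‖ R2 ‖ R3 (parallel, all between nodes 0 and 1) = 1/(1/6800 + 1/430 + 1/13) = 12.6 Ω
R_th = 12.6 Ω
I_n = V_th/R_th = 0.009261/12.6 = 0.0007353 A, and R_n = R_th = 12.6 Ω

Final answer: I_n = 0.0007353 A, R_n = 12.6 Ω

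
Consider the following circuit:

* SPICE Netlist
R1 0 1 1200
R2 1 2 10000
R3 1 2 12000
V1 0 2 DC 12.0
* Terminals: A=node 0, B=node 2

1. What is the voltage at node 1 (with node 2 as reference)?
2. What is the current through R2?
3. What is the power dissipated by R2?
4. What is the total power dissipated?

Nodal analysis, taking node 2 as the 0 V reference.
Source V1 fixes V_0 = 12 V.
KCL at each unknown node (sum of currents leaving = 0; resistances in Ω):
  Node 1: (V_1 - 12)/1200 + (V_1 - 0)/10000 + (V_1 - 0)/12000 = 0
Collecting terms: 0.001017 × V_1 = 0.01  =>  V_1 = 9.836 V
Part 1:
  Read off the nodal solution: V_1 = 9.836 V
Part 2:
  I_R2 = (V_1 - V_2)/R2 = (9.836 - 0)/10000 = 0.0009836 A
  Magnitude: I_R2 = 0.0009836 A
Part 3:
  I_R2 = (V_1 - V_2)/R2 = (9.836 - 0)/10000 = 0.0009836 A
  P_R2 = I_R2² × R2 = (0.0009836)² × 10000 = 0.009675 W
Part 4:
  Power in each resistor, P = (ΔV)²/R:
    P_R1 = (12 - 9.836)²/1200 = 0.003902 W
    P_R2 = (9.836 - 0)²/10000 = 0.009675 W
    P_R3 = (9.836 - 0)²/12000 = 0.008062 W
  P_total = P_R1 + P_R2 + P_R3 = 0.02164 W

Final answers:
1. V_1 = 9.836 V
2. I_R2 = 0.0009836 A
3. P_R2 = 0.009675 W
4. P_total = 0.02164 W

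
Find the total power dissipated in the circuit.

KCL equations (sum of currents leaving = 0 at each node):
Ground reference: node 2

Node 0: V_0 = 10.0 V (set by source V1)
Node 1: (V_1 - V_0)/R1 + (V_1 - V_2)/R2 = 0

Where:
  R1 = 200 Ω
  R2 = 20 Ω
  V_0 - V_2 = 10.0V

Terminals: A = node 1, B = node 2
Nodal analysis, taking node 2 as the 0 V reference.
Source V1 fixes V_0 = 10 V.
KCL at each unknown node (sum of currents leaving = 0; resistances in Ω):
  Node 1: (V_1 - 10)/200 + (V_1 - 0)/20 = 0
Collecting terms: 0.055 × V_1 = 0.05  =>  V_1 = 0.9091 V
Power in each resistor, P = (ΔV)²/R:
  P_R1 = (10 - 0.9091)²/200 = 0.4132 W
  P_R2 = (0.9091 - 0)²/20 = 0.04132 W
P_total = P_R1 + P_R2 = 0.4545 W

Final answer: 0.4545 W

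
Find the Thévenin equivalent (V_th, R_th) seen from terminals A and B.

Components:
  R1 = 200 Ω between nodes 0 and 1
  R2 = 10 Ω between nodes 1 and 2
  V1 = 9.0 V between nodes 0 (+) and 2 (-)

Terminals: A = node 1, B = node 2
Step 1 — V_th is the open-circuit voltage V_A - V_B (nothing connected across the terminals).
Nodal analysis, taking node 2 as the 0 V reference.
Source V1 fixes V_0 = 9 V.
KCL at each unknown node (sum of currents leaving = 0; resistances in Ω):
  Node 1: (V_1 - 9)/200 + (V_1 - 0)/10 = 0
Collecting terms: 0.105 × V_1 = 0.045  =>  V_1 = 0.4286 V
V_th = V_1 - V_2 = 0.4286 - 0 = 0.4286 V
Step 2 — R_th: zero the source — replace V1 by a short circuit (node 2 merges into node 0) — and find the resistance seen between A (node 1) and B (node 0).
Reduce the network between node 1 (A) and node 0 (B) by series/parallel combination:
  Rp1 = R1 ‖ R2 (parallel, both between nodes 0 and 1) = 1/(1/200 + 1/10) = 9.524 Ω
R_th = 9.524 Ω

Final answer: V_th = 0.4286 V, R_th = 9.524 Ω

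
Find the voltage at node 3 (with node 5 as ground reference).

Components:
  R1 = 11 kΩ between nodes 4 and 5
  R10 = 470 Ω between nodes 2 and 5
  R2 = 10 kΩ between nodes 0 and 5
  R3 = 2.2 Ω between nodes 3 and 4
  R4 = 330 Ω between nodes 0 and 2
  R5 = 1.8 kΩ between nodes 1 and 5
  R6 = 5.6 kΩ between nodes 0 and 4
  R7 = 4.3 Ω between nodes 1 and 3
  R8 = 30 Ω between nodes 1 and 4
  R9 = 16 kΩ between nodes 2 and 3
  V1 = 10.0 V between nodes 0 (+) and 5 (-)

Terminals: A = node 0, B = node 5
Nodal analysis, taking node 5 as the 0 V reference.
Source V1 fixes V_0 = 10 V.
KCL at each unknown node (sum of currents leaving = 0; resistances in Ω):
  Node 1: (V_1 - 0)/1800 + (V_1 - V_3)/4.3 + (V_1 - V_4)/30 = 0
  Node 2: (V_2 - 10)/330 + (V_2 - V_3)/16000 + (V_2 - 0)/470 = 0
  Node 3: (V_3 - V_4)/2.2 + (V_3 - V_1)/4.3 + (V_3 - V_2)/16000 = 0
  Node 4: (V_4 - 0)/11000 + (V_4 - V_3)/2.2 + (V_4 - 10)/5600 + (V_4 - V_1)/30 = 0
Collecting terms (coefficients in siemens):
  0.2664·V_1 - 0.2326·V_3 - 0.03333·V_4 = 0
  0.00522·V_2 - 0.0000625·V_3 = 0.0303
  0.6872·V_3 - 0.2326·V_1 - 0.0000625·V_2 - 0.4545·V_4 = 0
  0.4881·V_4 - 0.03333·V_1 - 0.4545·V_3 = 0.001786
Solving these 4 simultaneous equations (Gaussian elimination) gives:
  V_1 = 2.42 V, V_2 = 5.834 V, V_3 = 2.425 V, V_4 = 2.427 V
The requested potential is V_3 = 2.425 V.

Final answer: V_3 = 2.425 V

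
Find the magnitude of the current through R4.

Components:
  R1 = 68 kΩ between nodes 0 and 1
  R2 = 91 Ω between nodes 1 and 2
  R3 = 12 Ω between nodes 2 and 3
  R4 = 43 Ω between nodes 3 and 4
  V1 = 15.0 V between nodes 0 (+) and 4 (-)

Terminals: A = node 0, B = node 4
Nodal analysis, taking node 4 as the 0 V reference.
Source V1 fixes V_0 = 15 V.
KCL at each unknown node (sum of currents leaving = 0; resistances in Ω):
  Node 1: (V_1 - 15)/68000 + (V_1 - V_2)/91 = 0
  Node 2: (V_2 - V_1)/91 + (V_2 - V_3)/12 = 0
  Node 3: (V_3 - V_2)/12 + (V_3 - 0)/43 = 0
Collecting terms (coefficients in siemens):
  0.011·V_1 - 0.01099·V_2 = 0.0002206
  0.09432·V_2 - 0.01099·V_1 - 0.08333·V_3 = 0
  0.1066·V_3 - 0.08333·V_2 = 0
Solving these 3 simultaneous equations (Gaussian elimination) gives:
  V_1 = 0.03214 V, V_2 = 0.01211 V, V_3 = 0.009465 V
I_R4 = (V_3 - V_4)/R4 = (0.009465 - 0)/43 = 0.0002201 A
|I_R4| = 0.0002201 A

Final answer: |I_R4| = 0.0002201 A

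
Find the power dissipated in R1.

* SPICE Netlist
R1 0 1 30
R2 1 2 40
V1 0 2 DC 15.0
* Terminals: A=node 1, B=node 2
Nodal analysis, taking node 2 as the 0 V reference.
Source V1 fixes V_0 = 15 V.
KCL at each unknown node (sum of currents leaving = 0; resistances in Ω):
  Node 1: (V_1 - 15)/30 + (V_1 - 0)/40 = 0
Collecting terms: 0.05833 × V_1 = 0.5  =>  V_1 = 8.571 V
I_R1 = (V_0 - V_1)/R1 = (15 - 8.571)/30 = 0.2143 A
P_R1 = I_R1² × R1 = (0.2143)² × 30 = 1.378 W

Final answer: 1.378 W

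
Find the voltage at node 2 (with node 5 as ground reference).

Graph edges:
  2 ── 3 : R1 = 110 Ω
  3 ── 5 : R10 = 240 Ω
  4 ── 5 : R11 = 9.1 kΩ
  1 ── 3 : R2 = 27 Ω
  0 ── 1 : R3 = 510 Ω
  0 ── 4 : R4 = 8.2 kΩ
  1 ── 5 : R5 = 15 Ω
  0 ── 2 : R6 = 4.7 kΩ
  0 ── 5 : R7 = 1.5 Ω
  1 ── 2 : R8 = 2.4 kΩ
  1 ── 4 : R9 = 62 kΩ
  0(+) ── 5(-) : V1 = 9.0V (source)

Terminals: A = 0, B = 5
Nodal analysis, taking node 5 as the 0 V reference.
Source V1 fixes V_0 = 9 V.
KCL at each unknown node (sum of currents leaving = 0; resistances in Ω):
  Node 1: (V_1 - V_3)/27 + (V_1 - 9)/510 + (V_1 - 0)/15 + (V_1 - V_2)/2400 + (V_1 - V_4)/62000 = 0
  Node 2: (V_2 - V_3)/110 + (V_2 - 9)/4700 + (V_2 - V_1)/2400 = 0
  Node 3: (V_3 - V_2)/110 + (V_3 - V_1)/27 + (V_3 - 0)/240 = 0
  Node 4: (V_4 - 9)/8200 + (V_4 - V_1)/62000 + (V_4 - 0)/9100 = 0
Collecting terms (coefficients in siemens):
  0.1061·V_1 - 0.0004167·V_2 - 0.03704·V_3 - 0.00001613·V_4 = 0.01765
  0.00972·V_2 - 0.0004167·V_1 - 0.009091·V_3 = 0.001915
  0.05029·V_3 - 0.03704·V_1 - 0.009091·V_2 = 0
  0.000248·V_4 - 0.00001613·V_1 = 0.001098
Solving these 4 simultaneous equations (Gaussian elimination) gives:
  V_1 = 0.2674 V, V_2 = 0.4725 V, V_3 = 0.2823 V, V_4 = 4.444 V
The requested potential is V_2 = 0.4725 V.

Final answer: V_2 = 0.4725 V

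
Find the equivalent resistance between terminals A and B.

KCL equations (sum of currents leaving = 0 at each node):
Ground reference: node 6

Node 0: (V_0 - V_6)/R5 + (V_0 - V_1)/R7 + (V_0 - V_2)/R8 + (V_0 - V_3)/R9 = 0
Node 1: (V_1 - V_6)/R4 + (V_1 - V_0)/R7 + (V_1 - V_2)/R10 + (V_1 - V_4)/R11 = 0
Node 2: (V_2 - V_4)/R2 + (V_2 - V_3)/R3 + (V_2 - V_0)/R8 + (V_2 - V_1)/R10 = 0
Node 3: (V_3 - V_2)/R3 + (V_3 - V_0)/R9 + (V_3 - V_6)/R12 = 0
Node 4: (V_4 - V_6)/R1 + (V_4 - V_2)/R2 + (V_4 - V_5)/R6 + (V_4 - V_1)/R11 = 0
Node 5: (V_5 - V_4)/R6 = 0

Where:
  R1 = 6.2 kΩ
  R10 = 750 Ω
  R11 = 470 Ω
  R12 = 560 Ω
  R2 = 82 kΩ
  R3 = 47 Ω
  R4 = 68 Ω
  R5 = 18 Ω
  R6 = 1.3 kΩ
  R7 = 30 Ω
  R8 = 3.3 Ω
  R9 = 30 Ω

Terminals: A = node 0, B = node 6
The network is not a plain series/parallel combination. Inject a 1 A test current into terminal A (node 0) and return it from terminal B (node 6); then R_eq = V_A / (1 A).
Nodal analysis, taking node 6 as the 0 V reference.
Current source I_test pushes 1 A into node 0 and draws it out of node 6.
KCL at each unknown node (sum of currents leaving = 0; resistances in Ω):
  Node 0: (V_0 - 0)/18 + (V_0 - V_1)/30 + (V_0 - V_2)/3.3 + (V_0 - V_3)/30 - 1 = 0
  Node 1: (V_1 - V_0)/30 + (V_1 - 0)/68 + (V_1 - V_2)/750 + (V_1 - V_4)/470 = 0
  Node 2: (V_2 - V_0)/3.3 + (V_2 - V_1)/750 + (V_2 - V_4)/82000 + (V_2 - V_3)/47 = 0
  Node 3: (V_3 - V_0)/30 + (V_3 - V_2)/47 + (V_3 - 0)/560 = 0
  Node 4: (V_4 - V_1)/470 + (V_4 - V_2)/82000 + (V_4 - 0)/6200 + (V_4 - V_5)/1300 = 0
  Node 5: (V_5 - V_4)/1300 = 0
Collecting terms (coefficients in siemens):
  0.4253·V_0 - 0.03333·V_1 - 0.303·V_2 - 0.03333·V_3 = 1
  0.0515·V_1 - 0.03333·V_0 - 0.001333·V_2 - 0.002128·V_4 = 0
  0.3257·V_2 - 0.303·V_0 - 0.001333·V_1 - 0.02128·V_3 - 0.0000122·V_4 = 0
  0.0564·V_3 - 0.03333·V_0 - 0.02128·V_2 = 0
  0.00307·V_4 - 0.002128·V_1 - 0.0000122·V_2 - 0.0007692·V_5 = 0
  0.0007692·V_5 - 0.0007692·V_4 = 0
Solving these 6 simultaneous equations (Gaussian elimination) gives:
  V_0 = 14.78 V, V_1 = 10.34 V, V_2 = 14.72 V, V_3 = 14.29 V
  V_4 = 9.641 V, V_5 = 9.641 V
R_eq = V_0 / 1 A = 14.78 Ω

Final answer: 14.78 Ω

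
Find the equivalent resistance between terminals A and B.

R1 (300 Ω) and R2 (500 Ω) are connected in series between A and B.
Reduce the network between node 0 (A) and node 2 (B) by series/parallel combination:
  Rs1 = R1 + R2 (series, joined only at node 1) = 300 + 500 = 800 Ω
R_eq = 800 Ω

Final answer: 800 Ω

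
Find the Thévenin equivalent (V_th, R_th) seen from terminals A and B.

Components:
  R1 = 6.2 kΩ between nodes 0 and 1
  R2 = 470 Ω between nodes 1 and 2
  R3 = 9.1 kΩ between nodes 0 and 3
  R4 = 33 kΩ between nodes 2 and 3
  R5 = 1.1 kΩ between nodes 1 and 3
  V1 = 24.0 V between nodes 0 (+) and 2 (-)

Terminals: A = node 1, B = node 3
Step 1 — V_th is the open-circuit voltage V_A - V_B (nothing connected across the terminals).
Nodal analysis, taking node 2 as the 0 V reference.
Source V1 fixes V_0 = 24 V.
KCL at each unknown node (sum of currents leaving = 0; resistances in Ω):
  Node 1: (V_1 - 24)/6200 + (V_1 - 0)/470 + (V_1 - V_3)/1100 = 0
  Node 3: (V_3 - 24)/9100 + (V_3 - 0)/33000 + (V_3 - V_1)/1100 = 0
Collecting terms (coefficients in siemens):
  0.003198·V_1 - 0.0009091·V_3 = 0.003871
  0.001049·V_3 - 0.0009091·V_1 = 0.002637
Determinant D = (0.003198)(0.001049) - (-0.0009091)(-0.0009091) = 0.000002529
V_1 = [(0.003871)(0.001049) - (-0.0009091)(0.002637)]/D = 2.554 V
V_3 = [(0.003198)(0.002637) - (0.003871)(-0.0009091)]/D = 4.726 V
V_th = V_1 - V_3 = 2.554 - 4.726 = -2.172 V
Step 2 — R_th: zero the source — replace V1 by a short circuit (node 2 merges into node 0) — and find the resistance seen between A (node 1) and B (node 3).
Reduce the network between node 1 (A) and node 3 (B) by series/parallel combination:
  Rp1 = R1 ‖ R2 (parallel, both between nodes 0 and 1) = 1/(1/6200 + 1/470) = 436.9 Ω
  Rp2 = R3 ‖ R4 (parallel, both between nodes 0 and 3) = 1/(1/9100 + 1/33000) = 7133 Ω
  Rs1 = Rp1 + Rp2 (series, joined only at node 0) = 436.9 + 7133 = 7570 Ω
  Rp3 = R5 ‖ Rs1 (parallel, both between nodes 1 and 3) = 1/(1/1100 + 1/7570) = 960.4 Ω
R_th = 960.4 Ω

Final answer: V_th = -2.172 V, R_th = 960.4 Ω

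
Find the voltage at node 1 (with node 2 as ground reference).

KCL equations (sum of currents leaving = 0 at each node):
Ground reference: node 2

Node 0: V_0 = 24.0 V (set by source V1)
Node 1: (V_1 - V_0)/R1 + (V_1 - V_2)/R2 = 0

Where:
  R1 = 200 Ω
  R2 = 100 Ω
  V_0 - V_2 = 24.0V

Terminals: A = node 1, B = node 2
Nodal analysis, taking node 2 as the 0 V reference.
Source V1 fixes V_0 = 24 V.
KCL at each unknown node (sum of currents leaving = 0; resistances in Ω):
  Node 1: (V_1 - 24)/200 + (V_1 - 0)/100 = 0
Collecting terms: 0.015 × V_1 = 0.12  =>  V_1 = 8 V
The requested potential is V_1 = 8 V.

Final answer: V_1 = 8 V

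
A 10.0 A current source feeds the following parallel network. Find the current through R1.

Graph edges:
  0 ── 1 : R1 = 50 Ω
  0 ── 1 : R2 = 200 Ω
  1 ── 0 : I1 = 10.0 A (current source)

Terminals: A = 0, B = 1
All resistors sit directly between nodes 0 and 1, so they are in parallel and share one voltage V; the full source current 10 A splits among them.
1/R_par = 1/50 + 1/200 = 0.025 S  =>  R_par = 40 Ω
V = I × R_par = 10 × 40 = 400 V
I_R1 = V/R1 = 400/50 = 8 A

Final answer: 8 A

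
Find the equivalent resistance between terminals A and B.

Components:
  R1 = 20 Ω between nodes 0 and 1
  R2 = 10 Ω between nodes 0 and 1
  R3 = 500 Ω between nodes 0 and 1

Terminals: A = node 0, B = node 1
Reduce the network between node 0 (A) and node 1 (B) by series/parallel combination:
  Rp1 = R1 ‖ R2 ‖ R3 (parallel, all between nodes 0 and 1) = 1/(1/20 + 1/10 + 1/500) = 6.579 Ω
R_eq = 6.579 Ω

Final answer: 6.579 Ω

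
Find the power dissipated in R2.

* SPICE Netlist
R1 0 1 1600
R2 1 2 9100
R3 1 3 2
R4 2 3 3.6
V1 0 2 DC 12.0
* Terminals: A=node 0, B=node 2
Nodal analysis, taking node 2 as the 0 V reference.
Source V1 fixes V_0 = 12 V.
KCL at each unknown node (sum of currents leaving = 0; resistances in Ω):
  Node 1: (V_1 - 12)/1600 + (V_1 - 0)/9100 + (V_1 - V_3)/2 = 0
  Node 3: (V_3 - V_1)/2 + (V_3 - 0)/3.6 = 0
Collecting terms (coefficients in siemens):
  0.5007·V_1 - 0.5·V_3 = 0.0075
  0.7778·V_3 - 0.5·V_1 = 0
Determinant D = (0.5007)(0.7778) - (-0.5)(-0.5) = 0.1395
V_1 = [(0.0075)(0.7778) - (-0.5)(0)]/D = 0.04183 V
V_3 = [(0.5007)(0) - (0.0075)(-0.5)]/D = 0.02689 V
I_R2 = (V_1 - V_2)/R2 = (0.04183 - 0)/9100 = 0.000004596 A
P_R2 = I_R2² × R2 = (0.000004596)² × 9100 = 0.0000001923 W

Final answer: 1.923e-07 W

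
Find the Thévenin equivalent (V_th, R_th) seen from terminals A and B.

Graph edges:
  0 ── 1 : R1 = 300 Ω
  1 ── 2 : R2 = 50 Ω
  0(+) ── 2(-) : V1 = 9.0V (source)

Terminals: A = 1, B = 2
Step 1 — V_th is the open-circuit voltage V_A - V_B (nothing connected across the terminals).
Nodal analysis, taking node 2 as the 0 V reference.
Source V1 fixes V_0 = 9 V.
KCL at each unknown node (sum of currents leaving = 0; resistances in Ω):
  Node 1: (V_1 - 9)/300 + (V_1 - 0)/50 = 0
Collecting terms: 0.02333 × V_1 = 0.03  =>  V_1 = 1.286 V
V_th = V_1 - V_2 = 1.286 - 0 = 1.286 V
Step 2 — R_th: zero the source — replace V1 by a short circuit (node 2 merges into node 0) — and find the resistance seen between A (node 1) and B (node 0).
Reduce the network between node 1 (A) and node 0 (B) by series/parallel combination:
  Rp1 = R1 ‖ R2 (parallel, both between nodes 0 and 1) = 1/(1/300 + 1/50) = 42.86 Ω
R_th = 42.86 Ω

Final answer: V_th = 1.286 V, R_th = 42.86 Ω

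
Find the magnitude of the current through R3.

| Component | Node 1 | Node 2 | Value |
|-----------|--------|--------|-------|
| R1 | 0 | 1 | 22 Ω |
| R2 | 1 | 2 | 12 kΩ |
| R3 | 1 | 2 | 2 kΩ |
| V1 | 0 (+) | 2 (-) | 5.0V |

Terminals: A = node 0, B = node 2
Nodal analysis, taking node 2 as the 0 V reference.
Source V1 fixes V_0 = 5 V.
KCL at each unknown node (sum of currents leaving = 0; resistances in Ω):
  Node 1: (V_1 - 5)/22 + (V_1 - 0)/12000 + (V_1 - 0)/2000 = 0
Collecting terms: 0.04604 × V_1 = 0.2273  =>  V_1 = 4.937 V
I_R3 = (V_1 - V_2)/R3 = (4.937 - 0)/2000 = 0.002468 A
|I_R3| = 0.002468 A

Final answer: |I_R3| = 0.002468 A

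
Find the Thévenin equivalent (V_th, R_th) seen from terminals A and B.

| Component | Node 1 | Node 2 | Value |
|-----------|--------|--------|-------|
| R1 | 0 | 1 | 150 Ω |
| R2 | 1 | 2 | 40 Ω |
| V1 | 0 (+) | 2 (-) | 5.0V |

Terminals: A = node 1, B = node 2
Step 1 — V_th is the open-circuit voltage V_A - V_B (nothing connected across the terminals).
Nodal analysis, taking node 2 as the 0 V reference.
Source V1 fixes V_0 = 5 V.
KCL at each unknown node (sum of currents leaving = 0; resistances in Ω):
  Node 1: (V_1 - 5)/150 + (V_1 - 0)/40 = 0
Collecting terms: 0.03167 × V_1 = 0.03333  =>  V_1 = 1.053 V
V_th = V_1 - V_2 = 1.053 - 0 = 1.053 V
Step 2 — R_th: zero the source — replace V1 by a short circuit (node 2 merges into node 0) — and find the resistance seen between A (node 1) and B (node 0).
Reduce the network between node 1 (A) and node 0 (B) by series/parallel combination:
  Rp1 = R1 ‖ R2 (parallel, both between nodes 0 and 1) = 1/(1/150 + 1/40) = 31.58 Ω
R_th = 31.58 Ω

Final answer: V_th = 1.053 V, R_th = 31.58 Ω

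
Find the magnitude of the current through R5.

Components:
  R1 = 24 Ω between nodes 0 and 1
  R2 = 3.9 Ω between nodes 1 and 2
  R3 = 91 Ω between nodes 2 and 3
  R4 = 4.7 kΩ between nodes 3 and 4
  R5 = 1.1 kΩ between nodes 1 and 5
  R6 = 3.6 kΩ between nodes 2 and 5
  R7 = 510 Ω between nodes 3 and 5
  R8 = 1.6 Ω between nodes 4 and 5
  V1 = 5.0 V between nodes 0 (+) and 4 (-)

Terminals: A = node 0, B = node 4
Nodal analysis, taking node 4 as the 0 V reference.
Source V1 fixes V_0 = 5 V.
KCL at each unknown node (sum of currents leaving = 0; resistances in Ω):
  Node 1: (V_1 - 5)/24 + (V_1 - V_2)/3.9 + (V_1 - V_5)/1100 = 0
  Node 2: (V_2 - V_1)/3.9 + (V_2 - V_3)/91 + (V_2 - V_5)/3600 = 0
  Node 3: (V_3 - V_2)/91 + (V_3 - 0)/4700 + (V_3 - V_5)/510 = 0
  Node 5: (V_5 - V_1)/1100 + (V_5 - V_2)/3600 + (V_5 - V_3)/510 + (V_5 - 0)/1.6 = 0
Collecting terms (coefficients in siemens):
  0.299·V_1 - 0.2564·V_2 - 0.0009091·V_5 = 0.2083
  0.2677·V_2 - 0.2564·V_1 - 0.01099·V_3 - 0.0002778·V_5 = 0
  0.01316·V_3 - 0.01099·V_2 - 0.001961·V_5 = 0
  0.6281·V_5 - 0.0009091·V_1 - 0.0002778·V_2 - 0.001961·V_3 = 0
Solving these 4 simultaneous equations (Gaussian elimination) gives:
  V_1 = 4.667 V, V_2 = 4.629 V, V_3 = 3.868 V, V_5 = 0.02088 V
I_R5 = (V_1 - V_5)/R5 = (4.667 - 0.02088)/1100 = 0.004224 A
|I_R5| = 0.004224 A

Final answer: |I_R5| = 0.004224 A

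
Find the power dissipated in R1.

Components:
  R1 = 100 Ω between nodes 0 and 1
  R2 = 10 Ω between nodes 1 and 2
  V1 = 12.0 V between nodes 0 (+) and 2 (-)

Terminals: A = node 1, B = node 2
Nodal analysis, taking node 2 as the 0 V reference.
Source V1 fixes V_0 = 12 V.
KCL at each unknown node (sum of currents leaving = 0; resistances in Ω):
  Node 1: (V_1 - 12)/100 + (V_1 - 0)/10 = 0
Collecting terms: 0.11 × V_1 = 0.12  =>  V_1 = 1.091 V
I_R1 = (V_0 - V_1)/R1 = (12 - 1.091)/100 = 0.1091 A
P_R1 = I_R1² × R1 = (0.1091)² × 100 = 1.19 W

Final answer: 1.19 W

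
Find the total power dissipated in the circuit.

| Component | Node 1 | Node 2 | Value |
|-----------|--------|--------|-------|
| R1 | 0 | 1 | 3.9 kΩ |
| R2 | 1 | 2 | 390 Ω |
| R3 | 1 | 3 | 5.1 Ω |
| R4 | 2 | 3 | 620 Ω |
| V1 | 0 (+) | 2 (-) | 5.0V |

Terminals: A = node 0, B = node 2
Nodal analysis, taking node 2 as the 0 V reference.
Source V1 fixes V_0 = 5 V.
KCL at each unknown node (sum of currents leaving = 0; resistances in Ω):
  Node 1: (V_1 - 5)/3900 + (V_1 - 0)/390 + (V_1 - V_3)/5.1 = 0
  Node 3: (V_3 - V_1)/5.1 + (V_3 - 0)/620 = 0
Collecting terms (coefficients in siemens):
  0.1989·V_1 - 0.1961·V_3 = 0.001282
  0.1977·V_3 - 0.1961·V_1 = 0
Determinant D = (0.1989)(0.1977) - (-0.1961)(-0.1961) = 0.0008738
V_1 = [(0.001282)(0.1977) - (-0.1961)(0)]/D = 0.29 V
V_3 = [(0.1989)(0) - (0.001282)(-0.1961)]/D = 0.2877 V
Power in each resistor, P = (ΔV)²/R:
  P_R1 = (5 - 0.29)²/3900 = 0.005688 W
  P_R2 = (0.29 - 0)²/390 = 0.0002157 W
  P_R3 = (0.29 - 0.2877)²/5.1 = 0.000001098 W
  P_R4 = (0 - 0.2877)²/620 = 0.0001335 W
P_total = P_R1 + P_R2 + P_R3 + P_R4 = 0.006038 W

Final answer: 0.006038 W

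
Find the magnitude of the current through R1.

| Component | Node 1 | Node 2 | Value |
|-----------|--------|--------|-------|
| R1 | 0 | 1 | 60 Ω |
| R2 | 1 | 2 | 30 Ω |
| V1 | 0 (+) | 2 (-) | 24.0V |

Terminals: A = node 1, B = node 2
Nodal analysis, taking node 2 as the 0 V reference.
Source V1 fixes V_0 = 24 V.
KCL at each unknown node (sum of currents leaving = 0; resistances in Ω):
  Node 1: (V_1 - 24)/60 + (V_1 - 0)/30 = 0
Collecting terms: 0.05 × V_1 = 0.4  =>  V_1 = 8 V
I_R1 = (V_0 - V_1)/R1 = (24 - 8)/60 = 0.2667 A
|I_R1| = 0.2667 A

Final answer: |I_R1| = 0.2667 A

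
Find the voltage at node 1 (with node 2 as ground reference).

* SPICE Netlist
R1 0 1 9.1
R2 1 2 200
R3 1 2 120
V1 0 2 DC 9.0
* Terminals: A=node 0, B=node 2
Nodal analysis, taking node 2 as the 0 V reference.
Source V1 fixes V_0 = 9 V.
KCL at each unknown node (sum of currents leaving = 0; resistances in Ω):
  Node 1: (V_1 - 9)/9.1 + (V_1 - 0)/200 + (V_1 - 0)/120 = 0
Collecting terms: 0.1232 × V_1 = 0.989  =>  V_1 = 8.026 V
The requested potential is V_1 = 8.026 V.

Final answer: V_1 = 8.026 V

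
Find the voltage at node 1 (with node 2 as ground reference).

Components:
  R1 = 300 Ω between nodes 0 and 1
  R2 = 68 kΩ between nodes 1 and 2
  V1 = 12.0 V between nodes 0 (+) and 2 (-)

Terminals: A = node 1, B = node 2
Nodal analysis, taking node 2 as the 0 V reference.
Source V1 fixes V_0 = 12 V.
KCL at each unknown node (sum of currents leaving = 0; resistances in Ω):
  Node 1: (V_1 - 12)/300 + (V_1 - 0)/68000 = 0
Collecting terms: 0.003348 × V_1 = 0.04  =>  V_1 = 11.95 V
The requested potential is V_1 = 11.95 V.

Final answer: V_1 = 11.95 V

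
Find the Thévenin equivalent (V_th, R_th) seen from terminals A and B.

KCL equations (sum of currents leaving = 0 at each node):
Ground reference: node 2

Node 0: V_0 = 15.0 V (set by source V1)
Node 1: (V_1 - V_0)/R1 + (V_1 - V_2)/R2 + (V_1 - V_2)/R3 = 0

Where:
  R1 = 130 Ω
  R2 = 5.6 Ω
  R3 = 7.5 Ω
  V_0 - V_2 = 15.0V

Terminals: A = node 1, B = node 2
Step 1 — V_th is the open-circuit voltage V_A - V_B (nothing connected across the terminals).
Nodal analysis, taking node 2 as the 0 V reference.
Source V1 fixes V_0 = 15 V.
KCL at each unknown node (sum of currents leaving = 0; resistances in Ω):
  Node 1: (V_1 - 15)/130 + (V_1 - 0)/5.6 + (V_1 - 0)/7.5 = 0
Collecting terms: 0.3196 × V_1 = 0.1154  =>  V_1 = 0.361 V
V_th = V_1 - V_2 = 0.361 - 0 = 0.361 V
Step 2 — R_th: zero the source — replace V1 by a short circuit (node 2 merges into node 0) — and find the resistance seen between A (node 1) and B (node 0).
Reduce the network between node 1 (A) and node 0 (B) by series/parallel combination:
  Rp1 = R1 ‖ R2 ‖ R3 (parallel, all between nodes 0 and 1) = 1/(1/130 + 1/5.6 + 1/7.5) = 3.129 Ω
R_th = 3.129 Ω

Final answer: V_th = 0.361 V, R_th = 3.129 Ω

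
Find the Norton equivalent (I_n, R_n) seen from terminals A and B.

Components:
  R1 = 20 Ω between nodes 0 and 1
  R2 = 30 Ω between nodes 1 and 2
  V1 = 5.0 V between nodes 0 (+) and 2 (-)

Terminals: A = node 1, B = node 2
Find the Thévenin equivalent first; then I_n = V_th/R_th and R_n = R_th.
Step 1 — V_th is the open-circuit voltage V_A - V_B (nothing connected across the terminals).
Nodal analysis, taking node 2 as the 0 V reference.
Source V1 fixes V_0 = 5 V.
KCL at each unknown node (sum of currents leaving = 0; resistances in Ω):
  Node 1: (V_1 - 5)/20 + (V_1 - 0)/30 = 0
Collecting terms: 0.08333 × V_1 = 0.25  =>  V_1 = 3 V
V_th = V_1 - V_2 = 3 - 0 = 3 V
Step 2 — R_th: zero the source — replace V1 by a short circuit (node 2 merges into node 0) — and find the resistance seen between A (node 1) and B (node 0).
Reduce the network between node 1 (A) and node 0 (B) by series/parallel combination:
  Rp1 = R1 ‖ R2 (parallel, both between nodes 0 and 1) = 1/(1/20 + 1/30) = 12 Ω
R_th = 12 Ω
I_n = V_th/R_th = 3/12 = 0.25 A, and R_n = R_th = 12 Ω

Final answer: I_n = 0.25 A, R_n = 12 Ω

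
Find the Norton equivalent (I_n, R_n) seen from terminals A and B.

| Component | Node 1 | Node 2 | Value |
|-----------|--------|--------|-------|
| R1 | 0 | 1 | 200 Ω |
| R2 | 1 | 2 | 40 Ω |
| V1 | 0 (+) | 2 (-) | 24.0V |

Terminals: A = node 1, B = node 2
Find the Thévenin equivalent first; then I_n = V_th/R_th and R_n = R_th.
Step 1 — V_th is the open-circuit voltage V_A - V_B (nothing connected across the terminals).
Nodal analysis, taking node 2 as the 0 V reference.
Source V1 fixes V_0 = 24 V.
KCL at each unknown node (sum of currents leaving = 0; resistances in Ω):
  Node 1: (V_1 - 24)/200 + (V_1 - 0)/40 = 0
Collecting terms: 0.03 × V_1 = 0.12  =>  V_1 = 4 V
V_th = V_1 - V_2 = 4 - 0 = 4 V
Step 2 — R_th: zero the source — replace V1 by a short circuit (node 2 merges into node 0) — and find the resistance seen between A (node 1) and B (node 0).
Reduce the network between node 1 (A) and node 0 (B) by series/parallel combination:
  Rp1 = R1 ‖ R2 (parallel, both between nodes 0 and 1) = 1/(1/200 + 1/40) = 33.33 Ω
R_th = 33.33 Ω
I_n = V_th/R_th = 4/33.33 = 0.12 A, and R_n = R_th = 33.33 Ω

Final answer: I_n = 0.12 A, R_n = 33.33 Ω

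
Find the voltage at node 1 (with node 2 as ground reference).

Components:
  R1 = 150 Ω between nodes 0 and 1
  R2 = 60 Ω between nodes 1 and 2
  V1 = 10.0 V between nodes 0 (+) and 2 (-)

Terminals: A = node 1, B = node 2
Nodal analysis, taking node 2 as the 0 V reference.
Source V1 fixes V_0 = 10 V.
KCL at each unknown node (sum of currents leaving = 0; resistances in Ω):
  Node 1: (V_1 - 10)/150 + (V_1 - 0)/60 = 0
Collecting terms: 0.02333 × V_1 = 0.06667  =>  V_1 = 2.857 V
The requested potential is V_1 = 2.857 V.

Final answer: V_1 = 2.857 V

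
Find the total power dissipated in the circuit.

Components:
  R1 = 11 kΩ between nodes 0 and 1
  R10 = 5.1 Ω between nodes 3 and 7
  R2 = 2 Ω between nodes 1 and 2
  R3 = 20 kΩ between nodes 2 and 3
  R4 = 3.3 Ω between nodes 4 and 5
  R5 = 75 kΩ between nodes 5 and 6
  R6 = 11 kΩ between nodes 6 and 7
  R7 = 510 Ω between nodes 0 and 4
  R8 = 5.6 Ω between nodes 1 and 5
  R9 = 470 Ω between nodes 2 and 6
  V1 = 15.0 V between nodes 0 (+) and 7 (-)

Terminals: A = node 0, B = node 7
Nodal analysis, taking node 7 as the 0 V reference.
Source V1 fixes V_0 = 15 V.
KCL at each unknown node (sum of currents leaving = 0; resistances in Ω):
  Node 1: (V_1 - 15)/11000 + (V_1 - V_2)/2 + (V_1 - V_5)/5.6 = 0
  Node 2: (V_2 - V_1)/2 + (V_2 - V_3)/20000 + (V_2 - V_6)/470 = 0
  Node 3: (V_3 - V_2)/20000 + (V_3 - 0)/5.1 = 0
  Node 4: (V_4 - V_5)/3.3 + (V_4 - 15)/510 = 0
  Node 5: (V_5 - V_4)/3.3 + (V_5 - V_6)/75000 + (V_5 - V_1)/5.6 = 0
  Node 6: (V_6 - V_5)/75000 + (V_6 - 0)/11000 + (V_6 - V_2)/470 = 0
Collecting terms (coefficients in siemens):
  0.6787·V_1 - 0.5·V_2 - 0.1786·V_5 = 0.001364
  0.5022·V_2 - 0.5·V_1 - 0.00005·V_3 - 0.002128·V_6 = 0
  0.1961·V_3 - 0.00005·V_2 = 0
  0.305·V_4 - 0.303·V_5 = 0.02941
  0.4816·V_5 - 0.1786·V_1 - 0.303·V_4 - 0.00001333·V_6 = 0
  0.002232·V_6 - 0.002128·V_2 - 0.00001333·V_5 = 0
Solving these 6 simultaneous equations (Gaussian elimination) gives:
  V_1 = 14.05 V, V_2 = 14.04 V, V_3 = 0.00358 V, V_4 = 14.06 V
  V_5 = 14.06 V, V_6 = 13.47 V
Power in each resistor, P = (ΔV)²/R:
  P_R1 = (15 - 14.05)²/11000 = 0.00008283 W
  P_R2 = (14.05 - 14.04)²/2 = 0.000007362 W
  P_R3 = (14.04 - 0.00358)²/20000 = 0.009853 W
  P_R4 = (14.06 - 14.06)²/3.3 = 0.00001117 W
  P_R5 = (14.06 - 13.47)²/75000 = 0.000004578 W
  P_R6 = (13.47 - 0)²/11000 = 0.01649 W
  P_R7 = (15 - 14.06)²/510 = 0.001726 W
  P_R8 = (14.05 - 14.06)²/5.6 = 0.00001879 W
  P_R9 = (14.04 - 13.47)²/470 = 0.0006958 W
  P_R10 = (0.00358 - 0)²/5.1 = 0.000002513 W
P_total = P_R1 + P_R2 + P_R3 + P_R4 + P_R5 + P_R6 + P_R7 + P_R8 + P_R9 + P_R10 = 0.0289 W

Final answer: 0.0289 W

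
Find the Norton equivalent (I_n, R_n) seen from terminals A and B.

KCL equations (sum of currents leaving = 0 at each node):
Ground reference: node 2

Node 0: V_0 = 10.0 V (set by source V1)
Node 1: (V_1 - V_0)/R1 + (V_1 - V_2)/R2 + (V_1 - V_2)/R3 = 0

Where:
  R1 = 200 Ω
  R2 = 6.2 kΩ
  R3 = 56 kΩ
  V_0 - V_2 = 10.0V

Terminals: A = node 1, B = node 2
Find the Thévenin equivalent first; then I_n = V_th/R_th and R_n = R_th.
Step 1 — V_th is the open-circuit voltage V_A - V_B (nothing connected across the terminals).
Nodal analysis, taking node 2 as the 0 V reference.
Source V1 fixes V_0 = 10 V.
KCL at each unknown node (sum of currents leaving = 0; resistances in Ω):
  Node 1: (V_1 - 10)/200 + (V_1 - 0)/6200 + (V_1 - 0)/56000 = 0
Collecting terms: 0.005179 × V_1 = 0.05  =>  V_1 = 9.654 V
V_th = V_1 - V_2 = 9.654 - 0 = 9.654 V
Step 2 — R_th: zero the source — replace V1 by a short circuit (node 2 merges into node 0) — and find the resistance seen between A (node 1) and B (node 0).
Reduce the network between node 1 (A) and node 0 (B) by series/parallel combination:
  Rp1 = R1 ‖ R2 ‖ R3 (parallel, all between nodes 0 and 1) = 1/(1/200 + 1/6200 + 1/56000) = 193.1 Ω
R_th = 193.1 Ω
I_n = V_th/R_th = 9.654/193.1 = 0.05 A, and R_n = R_th = 193.1 Ω

Final answer: I_n = 0.05 A, R_n = 193.1 Ω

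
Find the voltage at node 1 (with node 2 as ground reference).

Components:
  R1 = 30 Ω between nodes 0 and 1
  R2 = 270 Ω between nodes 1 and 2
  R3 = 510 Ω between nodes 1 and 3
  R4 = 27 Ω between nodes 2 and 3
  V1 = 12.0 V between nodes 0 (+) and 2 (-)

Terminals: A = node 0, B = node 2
Nodal analysis, taking node 2 as the 0 V reference.
Source V1 fixes V_0 = 12 V.
KCL at each unknown node (sum of currents leaving = 0; resistances in Ω):
  Node 1: (V_1 - 12)/30 + (V_1 - 0)/270 + (V_1 - V_3)/510 = 0
  Node 3: (V_3 - V_1)/510 + (V_3 - 0)/27 = 0
Collecting terms (coefficients in siemens):
  0.039·V_1 - 0.001961·V_3 = 0.4
  0.039·V_3 - 0.001961·V_1 = 0
Determinant D = (0.039)(0.039) - (-0.001961)(-0.001961) = 0.001517
V_1 = [(0.4)(0.039) - (-0.001961)(0)]/D = 10.28 V
V_3 = [(0.039)(0) - (0.4)(-0.001961)]/D = 0.517 V
The requested potential is V_1 = 10.28 V.

Final answer: V_1 = 10.28 V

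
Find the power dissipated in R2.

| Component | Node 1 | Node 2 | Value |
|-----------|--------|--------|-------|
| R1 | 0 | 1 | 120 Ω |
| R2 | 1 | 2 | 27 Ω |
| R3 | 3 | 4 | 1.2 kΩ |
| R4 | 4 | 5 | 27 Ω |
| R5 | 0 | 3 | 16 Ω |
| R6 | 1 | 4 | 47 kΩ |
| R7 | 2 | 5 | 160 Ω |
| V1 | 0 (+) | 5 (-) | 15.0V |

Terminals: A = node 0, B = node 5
Nodal analysis, taking node 5 as the 0 V reference.
Source V1 fixes V_0 = 15 V.
KCL at each unknown node (sum of currents leaving = 0; resistances in Ω):
  Node 1: (V_1 - 15)/120 + (V_1 - V_2)/27 + (V_1 - V_4)/47000 = 0
  Node 2: (V_2 - V_1)/27 + (V_2 - 0)/160 = 0
  Node 3: (V_3 - V_4)/1200 + (V_3 - 15)/16 = 0
  Node 4: (V_4 - V_3)/1200 + (V_4 - 0)/27 + (V_4 - V_1)/47000 = 0
Collecting terms (coefficients in siemens):
  0.04539·V_1 - 0.03704·V_2 - 0.00002128·V_4 = 0.125
  0.04329·V_2 - 0.03704·V_1 = 0
  0.06333·V_3 - 0.0008333·V_4 = 0.9375
  0.03789·V_4 - 0.00002128·V_1 - 0.0008333·V_3 = 0
Solving these 4 simultaneous equations (Gaussian elimination) gives:
  V_1 = 9.123 V, V_2 = 7.806 V, V_3 = 14.81 V, V_4 = 0.3308 V
I_R2 = (V_1 - V_2)/R2 = (9.123 - 7.806)/27 = 0.04879 A
P_R2 = I_R2² × R2 = (0.04879)² × 27 = 0.06426 W

Final answer: 0.06426 W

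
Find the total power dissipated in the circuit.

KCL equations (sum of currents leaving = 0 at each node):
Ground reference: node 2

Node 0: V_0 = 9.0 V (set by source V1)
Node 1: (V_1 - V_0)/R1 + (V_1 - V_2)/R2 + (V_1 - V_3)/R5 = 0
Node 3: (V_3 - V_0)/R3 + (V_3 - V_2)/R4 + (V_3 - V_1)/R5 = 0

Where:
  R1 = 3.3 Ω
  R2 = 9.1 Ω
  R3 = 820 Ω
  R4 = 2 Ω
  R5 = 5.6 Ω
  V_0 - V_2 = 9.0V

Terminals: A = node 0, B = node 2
Nodal analysis, taking node 2 as the 0 V reference.
Source V1 fixes V_0 = 9 V.
KCL at each unknown node (sum of currents leaving = 0; resistances in Ω):
  Node 1: (V_1 - 9)/3.3 + (V_1 - 0)/9.1 + (V_1 - V_3)/5.6 = 0
  Node 3: (V_3 - 9)/820 + (V_3 - 0)/2 + (V_3 - V_1)/5.6 = 0
Collecting terms (coefficients in siemens):
  0.5915·V_1 - 0.1786·V_3 = 2.727
  0.6798·V_3 - 0.1786·V_1 = 0.01098
Determinant D = (0.5915)(0.6798) - (-0.1786)(-0.1786) = 0.3702
V_1 = [(2.727)(0.6798) - (-0.1786)(0.01098)]/D = 5.013 V
V_3 = [(0.5915)(0.01098) - (2.727)(-0.1786)]/D = 1.333 V
Power in each resistor, P = (ΔV)²/R:
  P_R1 = (9 - 5.013)²/3.3 = 4.816 W
  P_R2 = (5.013 - 0)²/9.1 = 2.762 W
  P_R3 = (9 - 1.333)²/820 = 0.07169 W
  P_R4 = (0 - 1.333)²/2 = 0.8885 W
  P_R5 = (5.013 - 1.333)²/5.6 = 2.419 W
P_total = P_R1 + P_R2 + P_R3 + P_R4 + P_R5 = 10.96 W

Final answer: 10.96 W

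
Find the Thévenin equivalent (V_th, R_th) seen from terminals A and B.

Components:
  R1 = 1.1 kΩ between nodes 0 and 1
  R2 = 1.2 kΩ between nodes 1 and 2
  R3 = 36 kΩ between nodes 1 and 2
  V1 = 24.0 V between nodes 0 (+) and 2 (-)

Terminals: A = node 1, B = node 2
Step 1 — V_th is the open-circuit voltage V_A - V_B (nothing connected across the terminals).
Nodal analysis, taking node 2 as the 0 V reference.
Source V1 fixes V_0 = 24 V.
KCL at each unknown node (sum of currents leaving = 0; resistances in Ω):
  Node 1: (V_1 - 24)/1100 + (V_1 - 0)/1200 + (V_1 - 0)/36000 = 0
Collecting terms: 0.00177 × V_1 = 0.02182  =>  V_1 = 12.33 V
V_th = V_1 - V_2 = 12.33 - 0 = 12.33 V
Step 2 — R_th: zero the source — replace V1 by a short circuit (node 2 merges into node 0) — and find the resistance seen between A (node 1) and B (node 0).
Reduce the network between node 1 (A) and node 0 (B) by series/parallel combination:
  Rp1 = R1 ‖ R2 ‖ R3 (parallel, all between nodes 0 and 1) = 1/(1/1100 + 1/1200 + 1/36000) = 564.9 Ω
R_th = 564.9 Ω

Final answer: V_th = 12.33 V, R_th = 564.9 Ω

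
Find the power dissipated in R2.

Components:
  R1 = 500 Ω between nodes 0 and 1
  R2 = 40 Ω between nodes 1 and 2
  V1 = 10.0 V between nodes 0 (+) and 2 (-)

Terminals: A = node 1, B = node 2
Nodal analysis, taking node 2 as the 0 V reference.
Source V1 fixes V_0 = 10 V.
KCL at each unknown node (sum of currents leaving = 0; resistances in Ω):
  Node 1: (V_1 - 10)/500 + (V_1 - 0)/40 = 0
Collecting terms: 0.027 × V_1 = 0.02  =>  V_1 = 0.7407 V
I_R2 = (V_1 - V_2)/R2 = (0.7407 - 0)/40 = 0.01852 A
P_R2 = I_R2² × R2 = (0.01852)² × 40 = 0.01372 W

Final answer: 0.01372 W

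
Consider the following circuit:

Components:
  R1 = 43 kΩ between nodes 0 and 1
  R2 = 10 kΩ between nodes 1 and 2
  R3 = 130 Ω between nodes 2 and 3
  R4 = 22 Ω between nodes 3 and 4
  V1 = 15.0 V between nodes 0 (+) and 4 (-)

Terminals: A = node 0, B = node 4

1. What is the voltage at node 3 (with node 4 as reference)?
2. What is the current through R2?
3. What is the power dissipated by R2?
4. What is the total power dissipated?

Nodal analysis, taking node 4 as the 0 V reference.
Source V1 fixes V_0 = 15 V.
KCL at each unknown node (sum of currents leaving = 0; resistances in Ω):
  Node 1: (V_1 - 15)/43000 + (V_1 - V_2)/10000 = 0
  Node 2: (V_2 - V_1)/10000 + (V_2 - V_3)/130 = 0
  Node 3: (V_3 - V_2)/130 + (V_3 - 0)/22 = 0
Collecting terms (coefficients in siemens):
  0.0001233·V_1 - 0.0001·V_2 = 0.0003488
  0.007792·V_2 - 0.0001·V_1 - 0.007692·V_3 = 0
  0.05315·V_3 - 0.007692·V_2 = 0
Solving these 3 simultaneous equations (Gaussian elimination) gives:
  V_1 = 2.865 V, V_2 = 0.0429 V, V_3 = 0.006209 V
Part 1:
  Read off the nodal solution: V_3 = 0.006209 V
Part 2:
  I_R2 = (V_1 - V_2)/R2 = (2.865 - 0.0429)/10000 = 0.0002822 A
  Magnitude: I_R2 = 0.0002822 A
Part 3:
  I_R2 = (V_1 - V_2)/R2 = (2.865 - 0.0429)/10000 = 0.0002822 A
  P_R2 = I_R2² × R2 = (0.0002822)² × 10000 = 0.0007964 W
Part 4:
  Power in each resistor, P = (ΔV)²/R:
    P_R1 = (15 - 2.865)²/43000 = 0.003425 W
    P_R2 = (2.865 - 0.0429)²/10000 = 0.0007964 W
    P_R3 = (0.0429 - 0.006209)²/130 = 0.00001035 W
    P_R4 = (0.006209 - 0)²/22 = 0.000001752 W
  P_total = P_R1 + P_R2 + P_R3 + P_R4 = 0.004233 W

Final answers:
1. V_3 = 0.006209 V
2. I_R2 = 0.0002822 A
3. P_R2 = 0.0007964 W
4. P_total = 0.004233 W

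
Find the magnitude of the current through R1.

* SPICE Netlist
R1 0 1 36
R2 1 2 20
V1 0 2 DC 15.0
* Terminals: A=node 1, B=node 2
Nodal analysis, taking node 2 as the 0 V reference.
Source V1 fixes V_0 = 15 V.
KCL at each unknown node (sum of currents leaving = 0; resistances in Ω):
  Node 1: (V_1 - 15)/36 + (V_1 - 0)/20 = 0
Collecting terms: 0.07778 × V_1 = 0.4167  =>  V_1 = 5.357 V
I_R1 = (V_0 - V_1)/R1 = (15 - 5.357)/36 = 0.2679 A
|I_R1| = 0.2679 A

Final answer: |I_R1| = 0.2679 A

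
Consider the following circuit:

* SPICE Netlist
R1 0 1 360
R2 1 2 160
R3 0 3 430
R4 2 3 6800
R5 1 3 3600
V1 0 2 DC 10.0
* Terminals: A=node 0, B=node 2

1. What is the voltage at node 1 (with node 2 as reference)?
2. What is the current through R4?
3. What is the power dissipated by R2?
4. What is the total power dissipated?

Nodal analysis, taking node 2 as the 0 V reference.
Source V1 fixes V_0 = 10 V.
KCL at each unknown node (sum of currents leaving = 0; resistances in Ω):
  Node 1: (V_1 - 10)/360 + (V_1 - 0)/160 + (V_1 - V_3)/3600 = 0
  Node 3: (V_3 - 10)/430 + (V_3 - 0)/6800 + (V_3 - V_1)/3600 = 0
Collecting terms (coefficients in siemens):
  0.009306·V_1 - 0.0002778·V_3 = 0.02778
  0.00275·V_3 - 0.0002778·V_1 = 0.02326
Determinant D = (0.009306)(0.00275) - (-0.0002778)(-0.0002778) = 0.00002552
V_1 = [(0.02778)(0.00275) - (-0.0002778)(0.02326)]/D = 3.247 V
V_3 = [(0.009306)(0.02326) - (0.02778)(-0.0002778)]/D = 8.783 V
Part 1:
  Read off the nodal solution: V_1 = 3.247 V
Part 2:
  I_R4 = (V_2 - V_3)/R4 = (0 - 8.783)/6800 = -0.001292 A
  Magnitude: I_R4 = 0.001292 A
Part 3:
  I_R2 = (V_1 - V_2)/R2 = (3.247 - 0)/160 = 0.0203 A
  P_R2 = I_R2² × R2 = (0.0203)² × 160 = 0.0659 W
Part 4:
  Power in each resistor, P = (ΔV)²/R:
    P_R1 = (10 - 3.247)²/360 = 0.1267 W
    P_R2 = (3.247 - 0)²/160 = 0.0659 W
    P_R3 = (10 - 8.783)²/430 = 0.003443 W
    P_R4 = (0 - 8.783)²/6800 = 0.01135 W
    P_R5 = (3.247 - 8.783)²/3600 = 0.008513 W
  P_total = P_R1 + P_R2 + P_R3 + P_R4 + P_R5 = 0.2159 W

Final answers:
1. V_1 = 3.247 V
2. I_R4 = 0.001292 A
3. P_R2 = 0.0659 W
4. P_total = 0.2159 W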